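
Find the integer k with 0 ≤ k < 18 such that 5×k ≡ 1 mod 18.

11

Apply the Euclidean algorithm and back-substitute:
18 = 3*5 + 3
5 = 1*3 + 2
3 = 1*2 + 1
2 = 2*1 + 0
gcd(5, 18) = 1, so the inverse exists.
Back-substitute for 1:
1 = 1*3 − 1*2
  = −1*5 + 2*3
  = 2*18 − 7*5
So 5⁻¹ ≡ −7 ≡ 11 (mod 18).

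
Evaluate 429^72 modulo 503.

Compute successive squares:
72 in binary is 1001000, i.e. 72 = 64 + 8.
429^1 ≡ 429 (mod 503)
429^2 ≡ 429^2 = 184041 ≡ 446 (mod 503)
429^4 ≡ 446^2 = 198916 ≡ 231 (mod 503)
429^8 ≡ 231^2 = 53361 ≡ 43 (mod 503)
429^16 ≡ 43^2 = 1849 ≡ 340 (mod 503)
429^32 ≡ 340^2 = 115600 ≡ 413 (mod 503)
429^64 ≡ 413^2 = 170569 ≡ 52 (mod 503)
429^72 = 429^64 · 429^8 ≡ 52 · 43 (mod 503).
52 · 43 = 2236 ≡ 224 (mod 503).

224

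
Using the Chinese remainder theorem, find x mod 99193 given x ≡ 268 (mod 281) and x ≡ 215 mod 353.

81758

281⁻¹ mod 353: 281*201 ≡ 1 (mod 353), so 281⁻¹ ≡ 201.
x = 268 + 281*((215 − 268)*201 mod 353) = 268 + 281*290 = 81758.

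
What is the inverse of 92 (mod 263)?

263 = 2×92 + 79
92 = 1×79 + 13
79 = 6×13 + 1
13 = 13×1 + 0
gcd(92, 263) = 1, so the inverse exists.
Back-substitute for 1:
1 = 1×79 − 6×13
  = −6×92 + 7×79
  = 7×263 − 20×92
So 92⁻¹ ≡ −20 ≡ 243 (mod 263).

243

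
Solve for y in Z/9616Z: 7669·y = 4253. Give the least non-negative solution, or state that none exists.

gcd(7669, 9616) = 1, so a unique solution mod 9616 exists.
7669⁻¹ ≡ 2909 (mod 9616).
y ≡ 2909·4253 ≡ 5801 (mod 9616).

5801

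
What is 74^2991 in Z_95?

49

2991 in binary is 101110101111, i.e. 2991 = 2048 + 512 + 256 + 128 + 32 + 8 + 4 + 2 + 1.
74^1 ≡ 74 (mod 95)
74^2 ≡ 74^2 = 5476 ≡ 61 (mod 95)
74^4 ≡ 61^2 = 3721 ≡ 16 (mod 95)
74^8 ≡ 16^2 = 256 ≡ 66 (mod 95)
74^16 ≡ 66^2 = 4356 ≡ 81 (mod 95)
74^32 ≡ 81^2 = 6561 ≡ 6 (mod 95)
74^64 ≡ 6^2 = 36 (mod 95)
74^128 ≡ 36^2 = 1296 ≡ 61 (mod 95)
74^256 ≡ 61^2 = 3721 ≡ 16 (mod 95)
74^512 ≡ 16^2 = 256 ≡ 66 (mod 95)
74^1024 ≡ 66^2 = 4356 ≡ 81 (mod 95)
74^2048 ≡ 81^2 = 6561 ≡ 6 (mod 95)
74^2991 = 74^2048 · 74^512 · 74^256 · 74^128 · 74^32 · 74^8 · 74^4 · 74^2 · 74^1 ≡ 6 · 66 · 16 · 61 · 6 · 66 · 16 · 61 · 74 (mod 95).
Accumulate the product:
6 · 66 = 396 ≡ 16
16 · 16 = 256 ≡ 66
66 · 61 = 4026 ≡ 36
36 · 6 = 216 ≡ 26
26 · 66 = 1716 ≡ 6
6 · 16 = 96 ≡ 1
1 · 61 = 61
61 · 74 = 4514 ≡ 49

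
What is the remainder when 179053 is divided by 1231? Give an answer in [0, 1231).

179053 = 145×1231 + 558, so 179053 ≡ 558 (mod 1231).

558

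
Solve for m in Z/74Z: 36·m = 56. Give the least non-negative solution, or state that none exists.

gcd(36, 74) = 2, and 2 | 56, so solutions exist.
Divide through by 2: 18·m mod 37 = 28.
18⁻¹ ≡ 35 (mod 37).
m ≡ 35·28 ≡ 18 (mod 37).
The smallest non-negative solution is m = 18.

18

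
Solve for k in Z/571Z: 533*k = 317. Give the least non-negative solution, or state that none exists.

187

gcd(533, 571) = 1, so a unique solution mod 571 exists.
533⁻¹ ≡ 15 (mod 571).
k ≡ 15*317 ≡ 187 (mod 571).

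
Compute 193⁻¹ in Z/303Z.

303 = 1*193 + 110
193 = 1*110 + 83
110 = 1*83 + 27
83 = 3*27 + 2
27 = 13*2 + 1
2 = 2*1 + 0
gcd(193, 303) = 1, so the inverse exists.
Bézout: 1 = 93*303 − 146*193.
So 193⁻¹ ≡ −146 ≡ 157 (mod 303).

157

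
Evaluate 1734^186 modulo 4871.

1734^1 ≡ 1734 (mod 4871)
1734^2 ≡ 1734^2 = 3006756 ≡ 1349 (mod 4871)
1734^4 ≡ 1349^2 = 1819801 ≡ 2918 (mod 4871)
1734^8 ≡ 2918^2 = 8514724 ≡ 216 (mod 4871)
1734^16 ≡ 216^2 = 46656 ≡ 2817 (mod 4871)
1734^32 ≡ 2817^2 = 7935489 ≡ 630 (mod 4871)
1734^64 ≡ 630^2 = 396900 ≡ 2349 (mod 4871)
1734^128 ≡ 2349^2 = 5517801 ≡ 3829 (mod 4871)
1734^186 = 1734^128 × 1734^32 × 1734^16 × 1734^8 × 1734^2 ≡ 3829 × 630 × 2817 × 216 × 1349 (mod 4871).
Accumulate the product:
3829 × 630 = 2412270 ≡ 1125
1125 × 2817 = 3169125 ≡ 2975
2975 × 216 = 642600 ≡ 4499
4499 × 1349 = 6069151 ≡ 4756

4756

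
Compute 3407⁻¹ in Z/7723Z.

Apply the Euclidean algorithm and back-substitute:
7723 = 2·3407 + 909
3407 = 3·909 + 680
909 = 1·680 + 229
680 = 2·229 + 222
229 = 1·222 + 7
222 = 31·7 + 5
7 = 1·5 + 2
5 = 2·2 + 1
2 = 2·1 + 0
gcd(3407, 7723) = 1, so the inverse exists.
Bézout: 1 = −1458·7723 + 3305·3407.
So 3407⁻¹ ≡ 3305 (mod 7723).

3305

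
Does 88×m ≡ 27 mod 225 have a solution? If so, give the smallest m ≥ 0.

gcd(88, 225) = 1, so a unique solution mod 225 exists.
88⁻¹ ≡ 202 (mod 225).
m ≡ 202×27 ≡ 54 (mod 225).

54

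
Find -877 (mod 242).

91

-877 = -4*242 + 91, so -877 ≡ 91 (mod 242).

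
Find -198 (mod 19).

-198 = -11*19 + 11, so -198 ≡ 11 (mod 19).

11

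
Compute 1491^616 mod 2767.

1722

616 in binary is 1001101000, i.e. 616 = 512 + 64 + 32 + 8.
1491^1 ≡ 1491 (mod 2767)
1491^2 ≡ 1491^2 = 2223081 ≡ 1180 (mod 2767)
1491^4 ≡ 1180^2 = 1392400 ≡ 599 (mod 2767)
1491^8 ≡ 599^2 = 358801 ≡ 1858 (mod 2767)
1491^16 ≡ 1858^2 = 3452164 ≡ 1715 (mod 2767)
1491^32 ≡ 1715^2 = 2941225 ≡ 2671 (mod 2767)
1491^64 ≡ 2671^2 = 7134241 ≡ 915 (mod 2767)
1491^128 ≡ 915^2 = 837225 ≡ 1591 (mod 2767)
1491^256 ≡ 1591^2 = 2531281 ≡ 2243 (mod 2767)
1491^512 ≡ 2243^2 = 5031049 ≡ 643 (mod 2767)
1491^616 = 1491^512 · 1491^64 · 1491^32 · 1491^8 ≡ 643 · 915 · 2671 · 1858 (mod 2767).
Accumulate the product:
643 · 915 = 588345 ≡ 1741
1741 · 2671 = 4650211 ≡ 1651
1651 · 1858 = 3067558 ≡ 1722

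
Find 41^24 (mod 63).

By square-and-multiply:
24 in binary is 11000, i.e. 24 = 16 + 8.
41^1 ≡ 41 (mod 63)
41^2 ≡ 41^2 = 1681 ≡ 43 (mod 63)
41^4 ≡ 43^2 = 1849 ≡ 22 (mod 63)
41^8 ≡ 22^2 = 484 ≡ 43 (mod 63)
41^16 ≡ 43^2 = 1849 ≡ 22 (mod 63)
41^24 = 41^16 × 41^8 ≡ 22 × 43 (mod 63).
22 × 43 = 946 ≡ 1 (mod 63).

1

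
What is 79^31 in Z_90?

79

Using repeated squaring:
31 in binary is 11111, i.e. 31 = 16 + 8 + 4 + 2 + 1.
79^1 ≡ 79 (mod 90)
79^2 ≡ 79^2 = 6241 ≡ 31 (mod 90)
79^4 ≡ 31^2 = 961 ≡ 61 (mod 90)
79^8 ≡ 61^2 = 3721 ≡ 31 (mod 90)
79^16 ≡ 31^2 = 961 ≡ 61 (mod 90)
79^31 = 79^16 × 79^8 × 79^4 × 79^2 × 79^1 ≡ 61 × 31 × 61 × 31 × 79 (mod 90).
Accumulate the product:
61 × 31 = 1891 ≡ 1
1 × 61 = 61
61 × 31 = 1891 ≡ 1
1 × 79 = 79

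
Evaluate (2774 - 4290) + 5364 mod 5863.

2774 - 4290 = -1516 ≡ 4347 (mod 5863)
4347 + 5364 = 9711 ≡ 3848 (mod 5863)

3848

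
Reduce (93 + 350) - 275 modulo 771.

168

93 + 350 = 443
443 - 275 = 168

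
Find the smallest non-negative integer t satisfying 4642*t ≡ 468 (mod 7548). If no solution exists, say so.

gcd(4642, 7548) = 2, and 2 | 468, so solutions exist.
Divide through by 2: 2321*t ≡ 234 (mod 3774).
2321⁻¹ ≡ 1787 (mod 3774).
t ≡ 1787*234 ≡ 3018 (mod 3774).
The smallest non-negative solution is t = 3018.

3018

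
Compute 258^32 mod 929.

By square-and-multiply:
258^1 ≡ 258 (mod 929)
258^2 ≡ 258^2 = 66564 ≡ 605 (mod 929)
258^4 ≡ 605^2 = 366025 ≡ 928 (mod 929)
258^8 ≡ 928^2 = 861184 ≡ 1 (mod 929)
258^16 ≡ 1^2 = 1 (mod 929)
258^32 ≡ 1^2 = 1 (mod 929)
So 258^32 ≡ 1 (mod 929).

1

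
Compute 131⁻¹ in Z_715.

131

By the extended Euclidean algorithm:
715 = 5·131 + 60
131 = 2·60 + 11
60 = 5·11 + 5
11 = 2·5 + 1
5 = 5·1 + 0
gcd(131, 715) = 1, so the inverse exists.
Back-substitute for 1:
1 = 1·11 − 2·5
  = −2·60 + 11·11
  = 11·131 − 24·60
  = −24·715 + 131·131
So 131⁻¹ ≡ 131 (mod 715).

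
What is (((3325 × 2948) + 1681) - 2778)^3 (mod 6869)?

3325 × 2948 = 9802100 ≡ 37 (mod 6869)
37 + 1681 = 1718
1718 - 2778 = -1060 ≡ 5809 (mod 6869)
(5809)^3 ≡ 6779 (mod 6869)

6779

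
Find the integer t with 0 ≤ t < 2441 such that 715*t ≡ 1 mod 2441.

By the extended Euclidean algorithm:
2441 = 3·715 + 296
715 = 2·296 + 123
296 = 2·123 + 50
123 = 2·50 + 23
50 = 2·23 + 4
23 = 5·4 + 3
4 = 1·3 + 1
3 = 3·1 + 0
gcd(715, 2441) = 1, so the inverse exists.
Bézout: 1 = 186·2441 − 635·715.
So 715⁻¹ ≡ −635 ≡ 1806 (mod 2441).

1806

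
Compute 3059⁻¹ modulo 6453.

1907

Apply the Euclidean algorithm and back-substitute:
6453 = 2*3059 + 335
3059 = 9*335 + 44
335 = 7*44 + 27
44 = 1*27 + 17
27 = 1*17 + 10
17 = 1*10 + 7
10 = 1*7 + 3
7 = 2*3 + 1
3 = 3*1 + 0
gcd(3059, 6453) = 1, so the inverse exists.
Bézout: 1 = −904*6453 + 1907*3059.
So 3059⁻¹ ≡ 1907 (mod 6453).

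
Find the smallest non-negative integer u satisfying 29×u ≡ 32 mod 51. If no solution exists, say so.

31

gcd(29, 51) = 1, so a unique solution mod 51 exists.
29⁻¹ ≡ 44 (mod 51).
u ≡ 44×32 ≡ 31 (mod 51).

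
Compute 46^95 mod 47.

46

Using repeated squaring:
95 in binary is 1011111, i.e. 95 = 64 + 16 + 8 + 4 + 2 + 1.
46^1 ≡ 46 (mod 47)
46^2 ≡ 46^2 = 2116 ≡ 1 (mod 47)
46^4 ≡ 1^2 = 1 (mod 47)
46^8 ≡ 1^2 = 1 (mod 47)
46^16 ≡ 1^2 = 1 (mod 47)
46^32 ≡ 1^2 = 1 (mod 47)
46^64 ≡ 1^2 = 1 (mod 47)
46^95 = 46^64 * 46^16 * 46^8 * 46^4 * 46^2 * 46^1 ≡ 1 * 1 * 1 * 1 * 1 * 46 (mod 47).
Accumulate the product:
1 * 1 = 1
1 * 1 = 1
1 * 1 = 1
1 * 1 = 1
1 * 46 = 46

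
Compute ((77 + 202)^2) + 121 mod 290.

242

77 + 202 = 279
(279)^2 ≡ 121 (mod 290)
121 + 121 = 242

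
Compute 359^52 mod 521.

25

Compute successive squares:
52 in binary is 110100, i.e. 52 = 32 + 16 + 4.
359^1 ≡ 359 (mod 521)
359^2 ≡ 359^2 = 128881 ≡ 194 (mod 521)
359^4 ≡ 194^2 = 37636 ≡ 124 (mod 521)
359^8 ≡ 124^2 = 15376 ≡ 267 (mod 521)
359^16 ≡ 267^2 = 71289 ≡ 433 (mod 521)
359^32 ≡ 433^2 = 187489 ≡ 450 (mod 521)
359^52 = 359^32 × 359^16 × 359^4 ≡ 450 × 433 × 124 (mod 521).
Accumulate the product:
450 × 433 = 194850 ≡ 517
517 × 124 = 64108 ≡ 25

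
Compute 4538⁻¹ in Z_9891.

Run the extended Euclidean algorithm:
9891 = 2*4538 + 815
4538 = 5*815 + 463
815 = 1*463 + 352
463 = 1*352 + 111
352 = 3*111 + 19
111 = 5*19 + 16
19 = 1*16 + 3
16 = 5*3 + 1
3 = 3*1 + 0
gcd(4538, 9891) = 1, so the inverse exists.
Back-substitute for 1:
1 = 1*16 − 5*3
  = −5*19 + 6*16
  = 6*111 − 35*19
  = −35*352 + 111*111
  = 111*463 − 146*352
  = −146*815 + 257*463
  = 257*4538 − 1431*815
  = −1431*9891 + 3119*4538
So 4538⁻¹ ≡ 3119 (mod 9891).

3119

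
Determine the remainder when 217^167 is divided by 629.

276

167 in binary is 10100111, i.e. 167 = 128 + 32 + 4 + 2 + 1.
217^1 ≡ 217 (mod 629)
217^2 ≡ 217^2 = 47089 ≡ 543 (mod 629)
217^4 ≡ 543^2 = 294849 ≡ 477 (mod 629)
217^8 ≡ 477^2 = 227529 ≡ 460 (mod 629)
217^16 ≡ 460^2 = 211600 ≡ 256 (mod 629)
217^32 ≡ 256^2 = 65536 ≡ 120 (mod 629)
217^64 ≡ 120^2 = 14400 ≡ 562 (mod 629)
217^128 ≡ 562^2 = 315844 ≡ 86 (mod 629)
217^167 = 217^128 × 217^32 × 217^4 × 217^2 × 217^1 ≡ 86 × 120 × 477 × 543 × 217 (mod 629).
Accumulate the product:
86 × 120 = 10320 ≡ 256
256 × 477 = 122112 ≡ 86
86 × 543 = 46698 ≡ 152
152 × 217 = 32984 ≡ 276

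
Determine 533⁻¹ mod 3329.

2592

By the extended Euclidean algorithm:
3329 = 6·533 + 131
533 = 4·131 + 9
131 = 14·9 + 5
9 = 1·5 + 4
5 = 1·4 + 1
4 = 4·1 + 0
gcd(533, 3329) = 1, so the inverse exists.
Back-substitute for 1:
1 = 1·5 − 1·4
  = −1·9 + 2·5
  = 2·131 − 29·9
  = −29·533 + 118·131
  = 118·3329 − 737·533
So 533⁻¹ ≡ −737 ≡ 2592 (mod 3329).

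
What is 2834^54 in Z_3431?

Compute successive squares:
54 in binary is 110110, i.e. 54 = 32 + 16 + 4 + 2.
2834^1 ≡ 2834 (mod 3431)
2834^2 ≡ 2834^2 = 8031556 ≡ 3016 (mod 3431)
2834^4 ≡ 3016^2 = 9096256 ≡ 675 (mod 3431)
2834^8 ≡ 675^2 = 455625 ≡ 2733 (mod 3431)
2834^16 ≡ 2733^2 = 7469289 ≡ 2 (mod 3431)
2834^32 ≡ 2^2 = 4 (mod 3431)
2834^54 = 2834^32 · 2834^16 · 2834^4 · 2834^2 ≡ 4 · 2 · 675 · 3016 (mod 3431).
Accumulate the product:
4 · 2 = 8
8 · 675 = 5400 ≡ 1969
1969 · 3016 = 5938504 ≡ 2874

2874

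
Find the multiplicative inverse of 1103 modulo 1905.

962

Run the extended Euclidean algorithm:
1905 = 1·1103 + 802
1103 = 1·802 + 301
802 = 2·301 + 200
301 = 1·200 + 101
200 = 1·101 + 99
101 = 1·99 + 2
99 = 49·2 + 1
2 = 2·1 + 0
gcd(1103, 1905) = 1, so the inverse exists.
Back-substitute for 1:
1 = 1·99 − 49·2
  = −49·101 + 50·99
  = 50·200 − 99·101
  = −99·301 + 149·200
  = 149·802 − 397·301
  = −397·1103 + 546·802
  = 546·1905 − 943·1103
So 1103⁻¹ ≡ −943 ≡ 962 (mod 1905).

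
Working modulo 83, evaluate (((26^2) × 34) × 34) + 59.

(26)^2 ≡ 12 (mod 83)
12 × 34 = 408 ≡ 76 (mod 83)
76 × 34 = 2584 ≡ 11 (mod 83)
11 + 59 = 70

70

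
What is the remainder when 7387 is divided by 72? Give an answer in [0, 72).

43

7387 = 102×72 + 43, so 7387 ≡ 43 (mod 72).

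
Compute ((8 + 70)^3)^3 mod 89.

8 + 70 = 78
(78)^3 ≡ 4 (mod 89)
(4)^3 ≡ 64 (mod 89)

64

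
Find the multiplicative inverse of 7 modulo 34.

5

34 = 4×7 + 6
7 = 1×6 + 1
6 = 6×1 + 0
gcd(7, 34) = 1, so the inverse exists.
Bézout: 1 = −1×34 + 5×7.
So 7⁻¹ ≡ 5 (mod 34).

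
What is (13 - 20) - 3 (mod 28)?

13 - 20 = -7 ≡ 21 (mod 28)
21 - 3 = 18

18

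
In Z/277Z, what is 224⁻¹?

162

Run the extended Euclidean algorithm:
277 = 1*224 + 53
224 = 4*53 + 12
53 = 4*12 + 5
12 = 2*5 + 2
5 = 2*2 + 1
2 = 2*1 + 0
gcd(224, 277) = 1, so the inverse exists.
Bézout: 1 = 93*277 − 115*224.
So 224⁻¹ ≡ −115 ≡ 162 (mod 277).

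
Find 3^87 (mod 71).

Using repeated squaring:
87 in binary is 1010111, i.e. 87 = 64 + 16 + 4 + 2 + 1.
3^1 ≡ 3 (mod 71)
3^2 ≡ 3^2 = 9 (mod 71)
3^4 ≡ 9^2 = 81 ≡ 10 (mod 71)
3^8 ≡ 10^2 = 100 ≡ 29 (mod 71)
3^16 ≡ 29^2 = 841 ≡ 60 (mod 71)
3^32 ≡ 60^2 = 3600 ≡ 50 (mod 71)
3^64 ≡ 50^2 = 2500 ≡ 15 (mod 71)
3^87 = 3^64 * 3^16 * 3^4 * 3^2 * 3^1 ≡ 15 * 60 * 10 * 9 * 3 (mod 71).
Accumulate the product:
15 * 60 = 900 ≡ 48
48 * 10 = 480 ≡ 54
54 * 9 = 486 ≡ 60
60 * 3 = 180 ≡ 38

38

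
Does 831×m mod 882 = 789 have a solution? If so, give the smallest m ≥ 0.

gcd(831, 882) = 3, and 3 | 789, so solutions exist.
Divide through by 3: 277×m ≡ 263 (mod 294).
277⁻¹ ≡ 121 (mod 294).
m ≡ 121×263 ≡ 71 (mod 294).
The smallest non-negative solution is m = 71.

71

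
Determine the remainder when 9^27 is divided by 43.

4

27 in binary is 11011, i.e. 27 = 16 + 8 + 2 + 1.
9^1 ≡ 9 (mod 43)
9^2 ≡ 9^2 = 81 ≡ 38 (mod 43)
9^4 ≡ 38^2 = 1444 ≡ 25 (mod 43)
9^8 ≡ 25^2 = 625 ≡ 23 (mod 43)
9^16 ≡ 23^2 = 529 ≡ 13 (mod 43)
9^27 = 9^16 × 9^8 × 9^2 × 9^1 ≡ 13 × 23 × 38 × 9 (mod 43).
Accumulate the product:
13 × 23 = 299 ≡ 41
41 × 38 = 1558 ≡ 10
10 × 9 = 90 ≡ 4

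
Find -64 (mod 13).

-64 = -5·13 + 1, so -64 ≡ 1 (mod 13).

1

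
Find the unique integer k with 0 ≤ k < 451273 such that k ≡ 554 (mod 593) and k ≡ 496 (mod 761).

593⁻¹ mod 761: 593*77 ≡ 1 (mod 761), so 593⁻¹ ≡ 77.
k = 554 + 593*((496 − 554)*77 mod 761) = 554 + 593*100 = 59854.

59854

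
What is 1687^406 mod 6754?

Compute successive squares:
1687^1 ≡ 1687 (mod 6754)
1687^2 ≡ 1687^2 = 2845969 ≡ 2535 (mod 6754)
1687^4 ≡ 2535^2 = 6426225 ≡ 3171 (mod 6754)
1687^8 ≡ 3171^2 = 10055241 ≡ 5289 (mod 6754)
1687^16 ≡ 5289^2 = 27973521 ≡ 5207 (mod 6754)
1687^32 ≡ 5207^2 = 27112849 ≡ 2293 (mod 6754)
1687^64 ≡ 2293^2 = 5257849 ≡ 3237 (mod 6754)
1687^128 ≡ 3237^2 = 10478169 ≡ 2715 (mod 6754)
1687^256 ≡ 2715^2 = 7371225 ≡ 2611 (mod 6754)
1687^406 = 1687^256 × 1687^128 × 1687^16 × 1687^4 × 1687^2 ≡ 2611 × 2715 × 5207 × 3171 × 2535 (mod 6754).
Accumulate the product:
2611 × 2715 = 7088865 ≡ 3919
3919 × 5207 = 20406233 ≡ 2399
2399 × 3171 = 7607229 ≡ 2225
2225 × 2535 = 5640375 ≡ 785

785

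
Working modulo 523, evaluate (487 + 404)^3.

487 + 404 = 891 ≡ 368 (mod 523)
(368)^3 ≡ 408 (mod 523)

408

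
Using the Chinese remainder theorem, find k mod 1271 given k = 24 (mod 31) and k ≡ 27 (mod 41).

31⁻¹ mod 41: 31×4 ≡ 1 (mod 41), so 31⁻¹ ≡ 4.
k = 24 + 31×((27 − 24)×4 mod 41) = 24 + 31×12 = 396.
Check: 396 mod 31 = 24, 396 mod 41 = 27. ✓

396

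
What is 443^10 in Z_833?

Using repeated squaring:
10 in binary is 1010, i.e. 10 = 8 + 2.
443^1 ≡ 443 (mod 833)
443^2 ≡ 443^2 = 196249 ≡ 494 (mod 833)
443^4 ≡ 494^2 = 244036 ≡ 800 (mod 833)
443^8 ≡ 800^2 = 640000 ≡ 256 (mod 833)
443^10 = 443^8 × 443^2 ≡ 256 × 494 (mod 833).
256 × 494 = 126464 ≡ 681 (mod 833).

681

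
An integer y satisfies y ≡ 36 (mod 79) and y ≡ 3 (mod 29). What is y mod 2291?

79⁻¹ mod 29: 79·18 ≡ 1 (mod 29), so 79⁻¹ ≡ 18.
y = 36 + 79·((3 − 36)·18 mod 29) = 36 + 79·15 = 1221.
Check: 1221 mod 79 = 36, 1221 mod 29 = 3. ✓

1221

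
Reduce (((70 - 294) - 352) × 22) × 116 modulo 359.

70 - 294 = -224 ≡ 135 (mod 359)
135 - 352 = -217 ≡ 142 (mod 359)
142 × 22 = 3124 ≡ 252 (mod 359)
252 × 116 = 29232 ≡ 153 (mod 359)

153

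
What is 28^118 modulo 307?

276

Using repeated squaring:
118 in binary is 1110110, i.e. 118 = 64 + 32 + 16 + 4 + 2.
28^1 ≡ 28 (mod 307)
28^2 ≡ 28^2 = 784 ≡ 170 (mod 307)
28^4 ≡ 170^2 = 28900 ≡ 42 (mod 307)
28^8 ≡ 42^2 = 1764 ≡ 229 (mod 307)
28^16 ≡ 229^2 = 52441 ≡ 251 (mod 307)
28^32 ≡ 251^2 = 63001 ≡ 66 (mod 307)
28^64 ≡ 66^2 = 4356 ≡ 58 (mod 307)
28^118 = 28^64 × 28^32 × 28^16 × 28^4 × 28^2 ≡ 58 × 66 × 251 × 42 × 170 (mod 307).
Accumulate the product:
58 × 66 = 3828 ≡ 144
144 × 251 = 36144 ≡ 225
225 × 42 = 9450 ≡ 240
240 × 170 = 40800 ≡ 276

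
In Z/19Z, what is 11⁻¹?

Apply the Euclidean algorithm and back-substitute:
19 = 1×11 + 8
11 = 1×8 + 3
8 = 2×3 + 2
3 = 1×2 + 1
2 = 2×1 + 0
gcd(11, 19) = 1, so the inverse exists.
Back-substitute for 1:
1 = 1×3 − 1×2
  = −1×8 + 3×3
  = 3×11 − 4×8
  = −4×19 + 7×11
So 11⁻¹ ≡ 7 (mod 19).

7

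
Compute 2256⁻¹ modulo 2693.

Apply the Euclidean algorithm and back-substitute:
2693 = 1×2256 + 437
2256 = 5×437 + 71
437 = 6×71 + 11
71 = 6×11 + 5
11 = 2×5 + 1
5 = 5×1 + 0
gcd(2256, 2693) = 1, so the inverse exists.
Back-substitute for 1:
1 = 1×11 − 2×5
  = −2×71 + 13×11
  = 13×437 − 80×71
  = −80×2256 + 413×437
  = 413×2693 − 493×2256
So 2256⁻¹ ≡ −493 ≡ 2200 (mod 2693).

2200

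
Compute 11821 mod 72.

13

11821 = 164·72 + 13, so 11821 ≡ 13 (mod 72).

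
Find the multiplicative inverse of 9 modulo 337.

75

337 = 37*9 + 4
9 = 2*4 + 1
4 = 4*1 + 0
gcd(9, 337) = 1, so the inverse exists.
Back-substitute for 1:
1 = 1*9 − 2*4
  = −2*337 + 75*9
So 9⁻¹ ≡ 75 (mod 337).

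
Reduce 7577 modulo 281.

7577 = 26*281 + 271, so 7577 ≡ 271 (mod 281).

271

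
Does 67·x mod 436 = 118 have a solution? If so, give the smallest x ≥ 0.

210

gcd(67, 436) = 1, so a unique solution mod 436 exists.
67⁻¹ ≡ 423 (mod 436).
x ≡ 423·118 ≡ 210 (mod 436).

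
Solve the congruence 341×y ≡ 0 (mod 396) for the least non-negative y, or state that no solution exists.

0

gcd(341, 396) = 11, and 11 | 0, so solutions exist.
Divide through by 11: 31×y = 0 (mod 36).
31⁻¹ ≡ 7 (mod 36).
y ≡ 7×0 ≡ 0 (mod 36).
The smallest non-negative solution is y = 0.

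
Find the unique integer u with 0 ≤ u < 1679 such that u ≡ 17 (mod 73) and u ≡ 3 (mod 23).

73⁻¹ mod 23: 73×6 ≡ 1 (mod 23), so 73⁻¹ ≡ 6.
u = 17 + 73×((3 − 17)×6 mod 23) = 17 + 73×8 = 601.

601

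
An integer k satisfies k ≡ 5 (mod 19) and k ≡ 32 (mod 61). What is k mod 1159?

1069

19⁻¹ mod 61: 19*45 ≡ 1 (mod 61), so 19⁻¹ ≡ 45.
k = 5 + 19*((32 − 5)*45 mod 61) = 5 + 19*56 = 1069.
Check: 1069 mod 19 = 5, 1069 mod 61 = 32. ✓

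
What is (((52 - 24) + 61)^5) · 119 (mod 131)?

119

52 - 24 = 28
28 + 61 = 89
(89)^5 ≡ 1 (mod 131)
1 · 119 = 119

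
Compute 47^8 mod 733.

471

Using repeated squaring:
47^1 ≡ 47 (mod 733)
47^2 ≡ 47^2 = 2209 ≡ 10 (mod 733)
47^4 ≡ 10^2 = 100 (mod 733)
47^8 ≡ 100^2 = 10000 ≡ 471 (mod 733)
So 47^8 ≡ 471 (mod 733).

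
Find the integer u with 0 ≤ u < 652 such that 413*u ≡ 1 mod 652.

By the extended Euclidean algorithm:
652 = 1*413 + 239
413 = 1*239 + 174
239 = 1*174 + 65
174 = 2*65 + 44
65 = 1*44 + 21
44 = 2*21 + 2
21 = 10*2 + 1
2 = 2*1 + 0
gcd(413, 652) = 1, so the inverse exists.
Bézout: 1 = 197*652 − 311*413.
So 413⁻¹ ≡ −311 ≡ 341 (mod 652).

341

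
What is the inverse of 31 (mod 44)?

27

By the extended Euclidean algorithm:
44 = 1·31 + 13
31 = 2·13 + 5
13 = 2·5 + 3
5 = 1·3 + 2
3 = 1·2 + 1
2 = 2·1 + 0
gcd(31, 44) = 1, so the inverse exists.
Bézout: 1 = 12·44 − 17·31.
So 31⁻¹ ≡ −17 ≡ 27 (mod 44).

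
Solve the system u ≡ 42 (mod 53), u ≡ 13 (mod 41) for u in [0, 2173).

53⁻¹ mod 41: 53×24 ≡ 1 (mod 41), so 53⁻¹ ≡ 24.
u = 42 + 53×((13 − 42)×24 mod 41) = 42 + 53×1 = 95.

95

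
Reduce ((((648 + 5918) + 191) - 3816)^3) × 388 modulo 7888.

648 + 5918 = 6566
6566 + 191 = 6757
6757 - 3816 = 2941
(2941)^3 ≡ 1989 (mod 7888)
1989 × 388 = 771732 ≡ 6596 (mod 7888)

6596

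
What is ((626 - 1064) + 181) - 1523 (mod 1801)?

21

626 - 1064 = -438 ≡ 1363 (mod 1801)
1363 + 181 = 1544
1544 - 1523 = 21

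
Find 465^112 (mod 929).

112 in binary is 1110000, i.e. 112 = 64 + 32 + 16.
465^1 ≡ 465 (mod 929)
465^2 ≡ 465^2 = 216225 ≡ 697 (mod 929)
465^4 ≡ 697^2 = 485809 ≡ 871 (mod 929)
465^8 ≡ 871^2 = 758641 ≡ 577 (mod 929)
465^16 ≡ 577^2 = 332929 ≡ 347 (mod 929)
465^32 ≡ 347^2 = 120409 ≡ 568 (mod 929)
465^64 ≡ 568^2 = 322624 ≡ 261 (mod 929)
465^112 = 465^64 × 465^32 × 465^16 ≡ 261 × 568 × 347 (mod 929).
Accumulate the product:
261 × 568 = 148248 ≡ 537
537 × 347 = 186339 ≡ 539

539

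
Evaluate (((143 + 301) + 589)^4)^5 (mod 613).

143 + 301 = 444
444 + 589 = 1033 ≡ 420 (mod 613)
(420)^4 ≡ 507 (mod 613)
(507)^5 ≡ 104 (mod 613)

104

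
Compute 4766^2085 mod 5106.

Using repeated squaring:
2085 in binary is 100000100101, i.e. 2085 = 2048 + 32 + 4 + 1.
4766^1 ≡ 4766 (mod 5106)
4766^2 ≡ 4766^2 = 22714756 ≡ 3268 (mod 5106)
4766^4 ≡ 3268^2 = 10679824 ≡ 3178 (mod 5106)
4766^8 ≡ 3178^2 = 10099684 ≡ 16 (mod 5106)
4766^16 ≡ 16^2 = 256 (mod 5106)
4766^32 ≡ 256^2 = 65536 ≡ 4264 (mod 5106)
4766^64 ≡ 4264^2 = 18181696 ≡ 4336 (mod 5106)
4766^128 ≡ 4336^2 = 18800896 ≡ 604 (mod 5106)
4766^256 ≡ 604^2 = 364816 ≡ 2290 (mod 5106)
4766^512 ≡ 2290^2 = 5244100 ≡ 238 (mod 5106)
4766^1024 ≡ 238^2 = 56644 ≡ 478 (mod 5106)
4766^2048 ≡ 478^2 = 228484 ≡ 3820 (mod 5106)
4766^2085 = 4766^2048 * 4766^32 * 4766^4 * 4766^1 ≡ 3820 * 4264 * 3178 * 4766 (mod 5106).
Accumulate the product:
3820 * 4264 = 16288480 ≡ 340
340 * 3178 = 1080520 ≡ 3154
3154 * 4766 = 15031964 ≡ 5006

5006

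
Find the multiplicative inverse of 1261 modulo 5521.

Run the extended Euclidean algorithm:
5521 = 4×1261 + 477
1261 = 2×477 + 307
477 = 1×307 + 170
307 = 1×170 + 137
170 = 1×137 + 33
137 = 4×33 + 5
33 = 6×5 + 3
5 = 1×3 + 2
3 = 1×2 + 1
2 = 2×1 + 0
gcd(1261, 5521) = 1, so the inverse exists.
Bézout: 1 = 497×5521 − 2176×1261.
So 1261⁻¹ ≡ −2176 ≡ 3345 (mod 5521).

3345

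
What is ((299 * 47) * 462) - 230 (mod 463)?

70

299 * 47 = 14053 ≡ 163 (mod 463)
163 * 462 = 75306 ≡ 300 (mod 463)
300 - 230 = 70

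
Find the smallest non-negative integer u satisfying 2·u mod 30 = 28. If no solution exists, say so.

gcd(2, 30) = 2, and 2 | 28, so solutions exist.
Divide through by 2: 1·u ≡ 14 (mod 15).
1⁻¹ ≡ 1 (mod 15).
u ≡ 1·14 ≡ 14 (mod 15).
The smallest non-negative solution is u = 14.

14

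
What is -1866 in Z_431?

289

-1866 = -5×431 + 289, so -1866 ≡ 289 (mod 431).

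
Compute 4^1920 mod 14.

Using repeated squaring:
4^1 ≡ 4 (mod 14)
4^2 ≡ 4^2 = 16 ≡ 2 (mod 14)
4^4 ≡ 2^2 = 4 (mod 14)
4^8 ≡ 4^2 = 16 ≡ 2 (mod 14)
4^16 ≡ 2^2 = 4 (mod 14)
4^32 ≡ 4^2 = 16 ≡ 2 (mod 14)
4^64 ≡ 2^2 = 4 (mod 14)
4^128 ≡ 4^2 = 16 ≡ 2 (mod 14)
4^256 ≡ 2^2 = 4 (mod 14)
4^512 ≡ 4^2 = 16 ≡ 2 (mod 14)
4^1024 ≡ 2^2 = 4 (mod 14)
4^1920 = 4^1024 * 4^512 * 4^256 * 4^128 ≡ 4 * 2 * 4 * 2 (mod 14).
Accumulate the product:
4 * 2 = 8
8 * 4 = 32 ≡ 4
4 * 2 = 8

8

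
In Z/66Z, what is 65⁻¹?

65

66 = 1*65 + 1
65 = 65*1 + 0
gcd(65, 66) = 1, so the inverse exists.
Bézout: 1 = 1*66 − 1*65.
So 65⁻¹ ≡ −1 ≡ 65 (mod 66).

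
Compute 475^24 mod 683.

324

Using repeated squaring:
475^1 ≡ 475 (mod 683)
475^2 ≡ 475^2 = 225625 ≡ 235 (mod 683)
475^4 ≡ 235^2 = 55225 ≡ 585 (mod 683)
475^8 ≡ 585^2 = 342225 ≡ 42 (mod 683)
475^16 ≡ 42^2 = 1764 ≡ 398 (mod 683)
475^24 = 475^16 · 475^8 ≡ 398 · 42 (mod 683).
398 · 42 = 16716 ≡ 324 (mod 683).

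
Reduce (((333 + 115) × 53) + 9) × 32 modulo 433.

333 + 115 = 448 ≡ 15 (mod 433)
15 × 53 = 795 ≡ 362 (mod 433)
362 + 9 = 371
371 × 32 = 11872 ≡ 181 (mod 433)

181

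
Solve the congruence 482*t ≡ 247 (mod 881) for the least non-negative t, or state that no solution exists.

335

gcd(482, 881) = 1, so a unique solution mod 881 exists.
482⁻¹ ≡ 276 (mod 881).
t ≡ 276*247 ≡ 335 (mod 881).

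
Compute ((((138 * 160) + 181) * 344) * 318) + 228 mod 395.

145

138 * 160 = 22080 ≡ 355 (mod 395)
355 + 181 = 536 ≡ 141 (mod 395)
141 * 344 = 48504 ≡ 314 (mod 395)
314 * 318 = 99852 ≡ 312 (mod 395)
312 + 228 = 540 ≡ 145 (mod 395)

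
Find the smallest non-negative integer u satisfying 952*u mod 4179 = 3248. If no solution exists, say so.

gcd(952, 4179) = 7, and 7 | 3248, so solutions exist.
Divide through by 7: 136*u ≡ 464 (mod 597).
136⁻¹ ≡ 259 (mod 597).
u ≡ 259*464 ≡ 179 (mod 597).
The smallest non-negative solution is u = 179.

179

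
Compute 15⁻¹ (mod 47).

22

By the extended Euclidean algorithm:
47 = 3·15 + 2
15 = 7·2 + 1
2 = 2·1 + 0
gcd(15, 47) = 1, so the inverse exists.
Bézout: 1 = −7·47 + 22·15.
So 15⁻¹ ≡ 22 (mod 47).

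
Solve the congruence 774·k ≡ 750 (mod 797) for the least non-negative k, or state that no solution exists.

gcd(774, 797) = 1, so a unique solution mod 797 exists.
774⁻¹ ≡ 693 (mod 797).
k ≡ 693·750 ≡ 106 (mod 797).

106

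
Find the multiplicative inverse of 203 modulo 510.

By the extended Euclidean algorithm:
510 = 2*203 + 104
203 = 1*104 + 99
104 = 1*99 + 5
99 = 19*5 + 4
5 = 1*4 + 1
4 = 4*1 + 0
gcd(203, 510) = 1, so the inverse exists.
Back-substitute for 1:
1 = 1*5 − 1*4
  = −1*99 + 20*5
  = 20*104 − 21*99
  = −21*203 + 41*104
  = 41*510 − 103*203
So 203⁻¹ ≡ −103 ≡ 407 (mod 510).

407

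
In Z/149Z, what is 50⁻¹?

3

Apply the Euclidean algorithm and back-substitute:
149 = 2*50 + 49
50 = 1*49 + 1
49 = 49*1 + 0
gcd(50, 149) = 1, so the inverse exists.
Back-substitute for 1:
1 = 1*50 − 1*49
  = −1*149 + 3*50
So 50⁻¹ ≡ 3 (mod 149).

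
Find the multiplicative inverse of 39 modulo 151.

31

151 = 3×39 + 34
39 = 1×34 + 5
34 = 6×5 + 4
5 = 1×4 + 1
4 = 4×1 + 0
gcd(39, 151) = 1, so the inverse exists.
Bézout: 1 = −8×151 + 31×39.
So 39⁻¹ ≡ 31 (mod 151).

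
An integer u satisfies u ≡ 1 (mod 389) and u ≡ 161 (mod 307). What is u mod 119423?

108532

389⁻¹ mod 307: 389*161 ≡ 1 (mod 307), so 389⁻¹ ≡ 161.
u = 1 + 389*((161 − 1)*161 mod 307) = 1 + 389*279 = 108532.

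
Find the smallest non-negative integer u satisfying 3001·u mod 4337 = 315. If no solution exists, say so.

3048

gcd(3001, 4337) = 1, so a unique solution mod 4337 exists.
3001⁻¹ ≡ 1951 (mod 4337).
u ≡ 1951·315 ≡ 3048 (mod 4337).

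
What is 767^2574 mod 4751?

3965

Compute successive squares:
767^1 ≡ 767 (mod 4751)
767^2 ≡ 767^2 = 588289 ≡ 3916 (mod 4751)
767^4 ≡ 3916^2 = 15335056 ≡ 3579 (mod 4751)
767^8 ≡ 3579^2 = 12809241 ≡ 545 (mod 4751)
767^16 ≡ 545^2 = 297025 ≡ 2463 (mod 4751)
767^32 ≡ 2463^2 = 6066369 ≡ 4093 (mod 4751)
767^64 ≡ 4093^2 = 16752649 ≡ 623 (mod 4751)
767^128 ≡ 623^2 = 388129 ≡ 3298 (mod 4751)
767^256 ≡ 3298^2 = 10876804 ≡ 1765 (mod 4751)
767^512 ≡ 1765^2 = 3115225 ≡ 3320 (mod 4751)
767^1024 ≡ 3320^2 = 11022400 ≡ 80 (mod 4751)
767^2048 ≡ 80^2 = 6400 ≡ 1649 (mod 4751)
767^2574 = 767^2048 × 767^512 × 767^8 × 767^4 × 767^2 ≡ 1649 × 3320 × 545 × 3579 × 3916 (mod 4751).
Accumulate the product:
1649 × 3320 = 5474680 ≡ 1528
1528 × 545 = 832760 ≡ 1335
1335 × 3579 = 4777965 ≡ 3210
3210 × 3916 = 12570360 ≡ 3965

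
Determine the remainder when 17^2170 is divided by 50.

49

By square-and-multiply:
17^1 ≡ 17 (mod 50)
17^2 ≡ 17^2 = 289 ≡ 39 (mod 50)
17^4 ≡ 39^2 = 1521 ≡ 21 (mod 50)
17^8 ≡ 21^2 = 441 ≡ 41 (mod 50)
17^16 ≡ 41^2 = 1681 ≡ 31 (mod 50)
17^32 ≡ 31^2 = 961 ≡ 11 (mod 50)
17^64 ≡ 11^2 = 121 ≡ 21 (mod 50)
17^128 ≡ 21^2 = 441 ≡ 41 (mod 50)
17^256 ≡ 41^2 = 1681 ≡ 31 (mod 50)
17^512 ≡ 31^2 = 961 ≡ 11 (mod 50)
17^1024 ≡ 11^2 = 121 ≡ 21 (mod 50)
17^2048 ≡ 21^2 = 441 ≡ 41 (mod 50)
17^2170 = 17^2048 * 17^64 * 17^32 * 17^16 * 17^8 * 17^2 ≡ 41 * 21 * 11 * 31 * 41 * 39 (mod 50).
Accumulate the product:
41 * 21 = 861 ≡ 11
11 * 11 = 121 ≡ 21
21 * 31 = 651 ≡ 1
1 * 41 = 41
41 * 39 = 1599 ≡ 49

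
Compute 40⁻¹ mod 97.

17

97 = 2×40 + 17
40 = 2×17 + 6
17 = 2×6 + 5
6 = 1×5 + 1
5 = 5×1 + 0
gcd(40, 97) = 1, so the inverse exists.
Bézout: 1 = −7×97 + 17×40.
So 40⁻¹ ≡ 17 (mod 97).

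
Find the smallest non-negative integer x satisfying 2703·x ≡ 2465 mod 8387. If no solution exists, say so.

gcd(2703, 8387) = 1, so a unique solution mod 8387 exists.
2703⁻¹ ≡ 6426 (mod 8387).
x ≡ 6426·2465 ≡ 5434 (mod 8387).

5434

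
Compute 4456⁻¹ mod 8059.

8059 = 1*4456 + 3603
4456 = 1*3603 + 853
3603 = 4*853 + 191
853 = 4*191 + 89
191 = 2*89 + 13
89 = 6*13 + 11
13 = 1*11 + 2
11 = 5*2 + 1
2 = 2*1 + 0
gcd(4456, 8059) = 1, so the inverse exists.
Bézout: 1 = −2053*8059 + 3713*4456.
So 4456⁻¹ ≡ 3713 (mod 8059).

3713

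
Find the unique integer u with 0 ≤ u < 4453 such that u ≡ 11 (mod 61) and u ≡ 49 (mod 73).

560

61⁻¹ mod 73: 61·6 ≡ 1 (mod 73), so 61⁻¹ ≡ 6.
u = 11 + 61·((49 − 11)·6 mod 73) = 11 + 61·9 = 560.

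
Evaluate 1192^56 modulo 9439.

4139

Using repeated squaring:
56 in binary is 111000, i.e. 56 = 32 + 16 + 8.
1192^1 ≡ 1192 (mod 9439)
1192^2 ≡ 1192^2 = 1420864 ≡ 5014 (mod 9439)
1192^4 ≡ 5014^2 = 25140196 ≡ 4139 (mod 9439)
1192^8 ≡ 4139^2 = 17131321 ≡ 8975 (mod 9439)
1192^16 ≡ 8975^2 = 80550625 ≡ 7638 (mod 9439)
1192^32 ≡ 7638^2 = 58339044 ≡ 6024 (mod 9439)
1192^56 = 1192^32 * 1192^16 * 1192^8 ≡ 6024 * 7638 * 8975 (mod 9439).
Accumulate the product:
6024 * 7638 = 46011312 ≡ 5626
5626 * 8975 = 50493350 ≡ 4139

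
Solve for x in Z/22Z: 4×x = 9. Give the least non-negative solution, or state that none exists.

gcd(4, 22) = 2, and 2 does not divide 9.
So the congruence has no solution.

no solution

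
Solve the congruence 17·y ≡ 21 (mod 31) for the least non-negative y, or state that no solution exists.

gcd(17, 31) = 1, so a unique solution mod 31 exists.
17⁻¹ ≡ 11 (mod 31).
y ≡ 11·21 ≡ 14 (mod 31).

14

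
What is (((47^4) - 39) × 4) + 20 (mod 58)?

22

(47)^4 ≡ 25 (mod 58)
25 - 39 = -14 ≡ 44 (mod 58)
44 × 4 = 176 ≡ 2 (mod 58)
2 + 20 = 22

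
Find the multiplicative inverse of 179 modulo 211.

178

Apply the Euclidean algorithm and back-substitute:
211 = 1*179 + 32
179 = 5*32 + 19
32 = 1*19 + 13
19 = 1*13 + 6
13 = 2*6 + 1
6 = 6*1 + 0
gcd(179, 211) = 1, so the inverse exists.
Bézout: 1 = 28*211 − 33*179.
So 179⁻¹ ≡ −33 ≡ 178 (mod 211).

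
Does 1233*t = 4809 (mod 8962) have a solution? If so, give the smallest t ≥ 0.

gcd(1233, 8962) = 1, so a unique solution mod 8962 exists.
1233⁻¹ ≡ 1083 (mod 8962).
t ≡ 1083*4809 ≡ 1225 (mod 8962).

1225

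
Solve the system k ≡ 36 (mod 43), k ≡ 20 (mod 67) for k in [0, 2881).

43⁻¹ mod 67: 43·53 ≡ 1 (mod 67), so 43⁻¹ ≡ 53.
k = 36 + 43·((20 − 36)·53 mod 67) = 36 + 43·23 = 1025.

1025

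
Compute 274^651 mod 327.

Using repeated squaring:
274^1 ≡ 274 (mod 327)
274^2 ≡ 274^2 = 75076 ≡ 193 (mod 327)
274^4 ≡ 193^2 = 37249 ≡ 298 (mod 327)
274^8 ≡ 298^2 = 88804 ≡ 187 (mod 327)
274^16 ≡ 187^2 = 34969 ≡ 307 (mod 327)
274^32 ≡ 307^2 = 94249 ≡ 73 (mod 327)
274^64 ≡ 73^2 = 5329 ≡ 97 (mod 327)
274^128 ≡ 97^2 = 9409 ≡ 253 (mod 327)
274^256 ≡ 253^2 = 64009 ≡ 244 (mod 327)
274^512 ≡ 244^2 = 59536 ≡ 22 (mod 327)
274^651 = 274^512 * 274^128 * 274^8 * 274^2 * 274^1 ≡ 22 * 253 * 187 * 193 * 274 (mod 327).
Accumulate the product:
22 * 253 = 5566 ≡ 7
7 * 187 = 1309 ≡ 1
1 * 193 = 193
193 * 274 = 52882 ≡ 235

235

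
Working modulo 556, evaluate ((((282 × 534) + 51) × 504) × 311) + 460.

282 × 534 = 150588 ≡ 468 (mod 556)
468 + 51 = 519
519 × 504 = 261576 ≡ 256 (mod 556)
256 × 311 = 79616 ≡ 108 (mod 556)
108 + 460 = 568 ≡ 12 (mod 556)

12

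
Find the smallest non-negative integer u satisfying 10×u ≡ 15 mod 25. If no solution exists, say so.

4

gcd(10, 25) = 5, and 5 | 15, so solutions exist.
Divide through by 5: 2×u ≡ 3 (mod 5).
2⁻¹ ≡ 3 (mod 5).
u ≡ 3×3 ≡ 4 (mod 5).
The smallest non-negative solution is u = 4.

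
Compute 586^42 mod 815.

By square-and-multiply:
586^1 ≡ 586 (mod 815)
586^2 ≡ 586^2 = 343396 ≡ 281 (mod 815)
586^4 ≡ 281^2 = 78961 ≡ 721 (mod 815)
586^8 ≡ 721^2 = 519841 ≡ 686 (mod 815)
586^16 ≡ 686^2 = 470596 ≡ 341 (mod 815)
586^32 ≡ 341^2 = 116281 ≡ 551 (mod 815)
586^42 = 586^32 * 586^8 * 586^2 ≡ 551 * 686 * 281 (mod 815).
Accumulate the product:
551 * 686 = 377986 ≡ 641
641 * 281 = 180121 ≡ 6

6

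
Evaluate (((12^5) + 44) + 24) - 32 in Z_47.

3

(12)^5 ≡ 14 (mod 47)
14 + 44 = 58 ≡ 11 (mod 47)
11 + 24 = 35
35 - 32 = 3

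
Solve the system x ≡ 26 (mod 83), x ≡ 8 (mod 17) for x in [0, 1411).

83⁻¹ mod 17: 83·8 ≡ 1 (mod 17), so 83⁻¹ ≡ 8.
x = 26 + 83·((8 − 26)·8 mod 17) = 26 + 83·9 = 773.

773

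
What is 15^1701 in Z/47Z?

22

Compute successive squares:
15^1 ≡ 15 (mod 47)
15^2 ≡ 15^2 = 225 ≡ 37 (mod 47)
15^4 ≡ 37^2 = 1369 ≡ 6 (mod 47)
15^8 ≡ 6^2 = 36 (mod 47)
15^16 ≡ 36^2 = 1296 ≡ 27 (mod 47)
15^32 ≡ 27^2 = 729 ≡ 24 (mod 47)
15^64 ≡ 24^2 = 576 ≡ 12 (mod 47)
15^128 ≡ 12^2 = 144 ≡ 3 (mod 47)
15^256 ≡ 3^2 = 9 (mod 47)
15^512 ≡ 9^2 = 81 ≡ 34 (mod 47)
15^1024 ≡ 34^2 = 1156 ≡ 28 (mod 47)
15^1701 = 15^1024 × 15^512 × 15^128 × 15^32 × 15^4 × 15^1 ≡ 28 × 34 × 3 × 24 × 6 × 15 (mod 47).
Accumulate the product:
28 × 34 = 952 ≡ 12
12 × 3 = 36
36 × 24 = 864 ≡ 18
18 × 6 = 108 ≡ 14
14 × 15 = 210 ≡ 22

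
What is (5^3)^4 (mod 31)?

(5)^3 ≡ 1 (mod 31)
(1)^4 ≡ 1 (mod 31)

1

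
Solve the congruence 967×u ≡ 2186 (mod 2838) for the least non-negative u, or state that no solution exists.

gcd(967, 2838) = 1, so a unique solution mod 2838 exists.
967⁻¹ ≡ 901 (mod 2838).
u ≡ 901×2186 ≡ 14 (mod 2838).

14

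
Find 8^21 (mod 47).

36

By square-and-multiply:
21 in binary is 10101, i.e. 21 = 16 + 4 + 1.
8^1 ≡ 8 (mod 47)
8^2 ≡ 8^2 = 64 ≡ 17 (mod 47)
8^4 ≡ 17^2 = 289 ≡ 7 (mod 47)
8^8 ≡ 7^2 = 49 ≡ 2 (mod 47)
8^16 ≡ 2^2 = 4 (mod 47)
8^21 = 8^16 · 8^4 · 8^1 ≡ 4 · 7 · 8 (mod 47).
Accumulate the product:
4 · 7 = 28
28 · 8 = 224 ≡ 36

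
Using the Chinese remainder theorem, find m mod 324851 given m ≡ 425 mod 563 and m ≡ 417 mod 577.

563⁻¹ mod 577: 563·206 ≡ 1 (mod 577), so 563⁻¹ ≡ 206.
m = 425 + 563·((417 − 425)·206 mod 577) = 425 + 563·83 = 47154.

47154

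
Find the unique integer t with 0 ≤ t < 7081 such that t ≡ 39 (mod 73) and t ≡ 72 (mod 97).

73⁻¹ mod 97: 73*4 ≡ 1 (mod 97), so 73⁻¹ ≡ 4.
t = 39 + 73*((72 − 39)*4 mod 97) = 39 + 73*35 = 2594.

2594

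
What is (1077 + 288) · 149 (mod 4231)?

297

1077 + 288 = 1365
1365 · 149 = 203385 ≡ 297 (mod 4231)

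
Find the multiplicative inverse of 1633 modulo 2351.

907

By the extended Euclidean algorithm:
2351 = 1*1633 + 718
1633 = 2*718 + 197
718 = 3*197 + 127
197 = 1*127 + 70
127 = 1*70 + 57
70 = 1*57 + 13
57 = 4*13 + 5
13 = 2*5 + 3
5 = 1*3 + 2
3 = 1*2 + 1
2 = 2*1 + 0
gcd(1633, 2351) = 1, so the inverse exists.
Back-substitute for 1:
1 = 1*3 − 1*2
  = −1*5 + 2*3
  = 2*13 − 5*5
  = −5*57 + 22*13
  = 22*70 − 27*57
  = −27*127 + 49*70
  = 49*197 − 76*127
  = −76*718 + 277*197
  = 277*1633 − 630*718
  = −630*2351 + 907*1633
So 1633⁻¹ ≡ 907 (mod 2351).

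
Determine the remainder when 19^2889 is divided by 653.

96

Compute successive squares:
2889 in binary is 101101001001, i.e. 2889 = 2048 + 512 + 256 + 64 + 8 + 1.
19^1 ≡ 19 (mod 653)
19^2 ≡ 19^2 = 361 (mod 653)
19^4 ≡ 361^2 = 130321 ≡ 374 (mod 653)
19^8 ≡ 374^2 = 139876 ≡ 134 (mod 653)
19^16 ≡ 134^2 = 17956 ≡ 325 (mod 653)
19^32 ≡ 325^2 = 105625 ≡ 492 (mod 653)
19^64 ≡ 492^2 = 242064 ≡ 454 (mod 653)
19^128 ≡ 454^2 = 206116 ≡ 421 (mod 653)
19^256 ≡ 421^2 = 177241 ≡ 278 (mod 653)
19^512 ≡ 278^2 = 77284 ≡ 230 (mod 653)
19^1024 ≡ 230^2 = 52900 ≡ 7 (mod 653)
19^2048 ≡ 7^2 = 49 (mod 653)
19^2889 = 19^2048 · 19^512 · 19^256 · 19^64 · 19^8 · 19^1 ≡ 49 · 230 · 278 · 454 · 134 · 19 (mod 653).
Accumulate the product:
49 · 230 = 11270 ≡ 169
169 · 278 = 46982 ≡ 619
619 · 454 = 281026 ≡ 236
236 · 134 = 31624 ≡ 280
280 · 19 = 5320 ≡ 96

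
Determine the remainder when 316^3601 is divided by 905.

316

Using repeated squaring:
316^1 ≡ 316 (mod 905)
316^2 ≡ 316^2 = 99856 ≡ 306 (mod 905)
316^4 ≡ 306^2 = 93636 ≡ 421 (mod 905)
316^8 ≡ 421^2 = 177241 ≡ 766 (mod 905)
316^16 ≡ 766^2 = 586756 ≡ 316 (mod 905)
316^32 ≡ 316^2 = 99856 ≡ 306 (mod 905)
316^64 ≡ 306^2 = 93636 ≡ 421 (mod 905)
316^128 ≡ 421^2 = 177241 ≡ 766 (mod 905)
316^256 ≡ 766^2 = 586756 ≡ 316 (mod 905)
316^512 ≡ 316^2 = 99856 ≡ 306 (mod 905)
316^1024 ≡ 306^2 = 93636 ≡ 421 (mod 905)
316^2048 ≡ 421^2 = 177241 ≡ 766 (mod 905)
316^3601 = 316^2048 × 316^1024 × 316^512 × 316^16 × 316^1 ≡ 766 × 421 × 306 × 316 × 316 (mod 905).
Accumulate the product:
766 × 421 = 322486 ≡ 306
306 × 306 = 93636 ≡ 421
421 × 316 = 133036 ≡ 1
1 × 316 = 316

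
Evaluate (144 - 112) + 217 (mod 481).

249

144 - 112 = 32
32 + 217 = 249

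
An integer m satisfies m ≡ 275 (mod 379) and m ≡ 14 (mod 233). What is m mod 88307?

379⁻¹ mod 233: 379·158 ≡ 1 (mod 233), so 379⁻¹ ≡ 158.
m = 275 + 379·((14 − 275)·158 mod 233) = 275 + 379·3 = 1412.
Check: 1412 mod 379 = 275, 1412 mod 233 = 14. ✓

1412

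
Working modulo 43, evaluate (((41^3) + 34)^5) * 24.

(41)^3 ≡ 35 (mod 43)
35 + 34 = 69 ≡ 26 (mod 43)
(26)^5 ≡ 3 (mod 43)
3 * 24 = 72 ≡ 29 (mod 43)

29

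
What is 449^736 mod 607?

By square-and-multiply:
736 in binary is 1011100000, i.e. 736 = 512 + 128 + 64 + 32.
449^1 ≡ 449 (mod 607)
449^2 ≡ 449^2 = 201601 ≡ 77 (mod 607)
449^4 ≡ 77^2 = 5929 ≡ 466 (mod 607)
449^8 ≡ 466^2 = 217156 ≡ 457 (mod 607)
449^16 ≡ 457^2 = 208849 ≡ 41 (mod 607)
449^32 ≡ 41^2 = 1681 ≡ 467 (mod 607)
449^64 ≡ 467^2 = 218089 ≡ 176 (mod 607)
449^128 ≡ 176^2 = 30976 ≡ 19 (mod 607)
449^256 ≡ 19^2 = 361 (mod 607)
449^512 ≡ 361^2 = 130321 ≡ 423 (mod 607)
449^736 = 449^512 * 449^128 * 449^64 * 449^32 ≡ 423 * 19 * 176 * 467 (mod 607).
Accumulate the product:
423 * 19 = 8037 ≡ 146
146 * 176 = 25696 ≡ 202
202 * 467 = 94334 ≡ 249

249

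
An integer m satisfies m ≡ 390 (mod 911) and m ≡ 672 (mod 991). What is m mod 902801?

911⁻¹ mod 991: 911×384 ≡ 1 (mod 991), so 911⁻¹ ≡ 384.
m = 390 + 911×((672 − 390)×384 mod 991) = 390 + 911×269 = 245449.

245449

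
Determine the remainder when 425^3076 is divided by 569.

437

Using repeated squaring:
425^1 ≡ 425 (mod 569)
425^2 ≡ 425^2 = 180625 ≡ 252 (mod 569)
425^4 ≡ 252^2 = 63504 ≡ 345 (mod 569)
425^8 ≡ 345^2 = 119025 ≡ 104 (mod 569)
425^16 ≡ 104^2 = 10816 ≡ 5 (mod 569)
425^32 ≡ 5^2 = 25 (mod 569)
425^64 ≡ 25^2 = 625 ≡ 56 (mod 569)
425^128 ≡ 56^2 = 3136 ≡ 291 (mod 569)
425^256 ≡ 291^2 = 84681 ≡ 469 (mod 569)
425^512 ≡ 469^2 = 219961 ≡ 327 (mod 569)
425^1024 ≡ 327^2 = 106929 ≡ 526 (mod 569)
425^2048 ≡ 526^2 = 276676 ≡ 142 (mod 569)
425^3076 = 425^2048 × 425^1024 × 425^4 ≡ 142 × 526 × 345 (mod 569).
Accumulate the product:
142 × 526 = 74692 ≡ 153
153 × 345 = 52785 ≡ 437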